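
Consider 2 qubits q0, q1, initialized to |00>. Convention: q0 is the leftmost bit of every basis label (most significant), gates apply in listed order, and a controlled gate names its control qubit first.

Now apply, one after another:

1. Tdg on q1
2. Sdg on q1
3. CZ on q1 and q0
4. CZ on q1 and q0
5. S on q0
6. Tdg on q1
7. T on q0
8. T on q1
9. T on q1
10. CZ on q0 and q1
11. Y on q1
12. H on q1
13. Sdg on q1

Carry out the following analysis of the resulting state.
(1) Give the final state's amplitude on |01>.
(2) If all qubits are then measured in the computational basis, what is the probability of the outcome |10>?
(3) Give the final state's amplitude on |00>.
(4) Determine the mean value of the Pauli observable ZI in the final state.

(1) |01> carries amplitude -sqrt(2)/2 in the final state.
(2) The probability of measuring |10> is 0.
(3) |00> carries amplitude sqrt(2)*I/2 in the final state.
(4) The observable ZI averages to 1.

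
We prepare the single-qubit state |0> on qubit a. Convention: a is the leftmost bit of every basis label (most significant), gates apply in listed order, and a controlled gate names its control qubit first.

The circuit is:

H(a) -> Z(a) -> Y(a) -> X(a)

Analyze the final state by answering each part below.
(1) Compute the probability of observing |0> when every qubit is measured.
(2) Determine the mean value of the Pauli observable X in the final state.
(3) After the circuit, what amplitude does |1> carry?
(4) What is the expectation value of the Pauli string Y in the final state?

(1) A full measurement returns |0> with probability 1/2.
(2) The observable X averages to 1.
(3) The final state's coefficient on |1> equals sqrt(2)*I/2.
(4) In the final state, Y has expectation 0.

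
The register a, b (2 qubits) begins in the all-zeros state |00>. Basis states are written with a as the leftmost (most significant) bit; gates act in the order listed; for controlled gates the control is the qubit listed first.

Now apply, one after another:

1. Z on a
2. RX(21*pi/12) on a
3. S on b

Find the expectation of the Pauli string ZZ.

The expectation value of ZZ is sqrt(2)/2.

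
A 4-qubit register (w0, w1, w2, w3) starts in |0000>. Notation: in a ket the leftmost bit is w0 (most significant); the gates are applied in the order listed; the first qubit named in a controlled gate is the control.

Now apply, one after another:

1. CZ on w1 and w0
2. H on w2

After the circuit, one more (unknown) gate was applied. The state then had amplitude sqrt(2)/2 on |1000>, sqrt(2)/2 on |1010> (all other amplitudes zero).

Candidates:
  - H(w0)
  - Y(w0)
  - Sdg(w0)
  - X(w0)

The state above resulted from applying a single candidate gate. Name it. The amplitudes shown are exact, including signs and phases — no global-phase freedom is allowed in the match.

The unique candidate consistent with the amplitudes is X(w0).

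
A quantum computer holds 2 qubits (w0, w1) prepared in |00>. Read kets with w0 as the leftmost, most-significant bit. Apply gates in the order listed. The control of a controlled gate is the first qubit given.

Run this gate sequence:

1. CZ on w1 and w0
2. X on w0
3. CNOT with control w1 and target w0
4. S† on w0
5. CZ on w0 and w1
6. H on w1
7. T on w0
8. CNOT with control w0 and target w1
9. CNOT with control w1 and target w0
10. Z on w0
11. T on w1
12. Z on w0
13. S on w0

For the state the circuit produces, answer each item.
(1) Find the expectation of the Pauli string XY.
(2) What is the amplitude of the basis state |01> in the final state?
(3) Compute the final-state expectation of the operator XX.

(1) The expectation value of XY is -sqrt(2)/2.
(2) The final state's coefficient on |01> equals sqrt(2)/2.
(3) The observable XX averages to sqrt(2)/2.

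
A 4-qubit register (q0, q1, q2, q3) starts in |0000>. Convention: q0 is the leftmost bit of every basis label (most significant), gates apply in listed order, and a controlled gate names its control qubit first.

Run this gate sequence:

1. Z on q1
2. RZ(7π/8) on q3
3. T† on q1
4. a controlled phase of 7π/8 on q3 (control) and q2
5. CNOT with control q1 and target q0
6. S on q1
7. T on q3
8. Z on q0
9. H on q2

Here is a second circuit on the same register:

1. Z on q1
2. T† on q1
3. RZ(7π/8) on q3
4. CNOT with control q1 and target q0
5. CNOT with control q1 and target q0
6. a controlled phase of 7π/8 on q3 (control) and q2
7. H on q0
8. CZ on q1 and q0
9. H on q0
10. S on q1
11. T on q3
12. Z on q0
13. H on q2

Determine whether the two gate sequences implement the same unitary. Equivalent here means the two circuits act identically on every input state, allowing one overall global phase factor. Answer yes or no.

Yes, they are equivalent — the unitaries differ by at most a global phase.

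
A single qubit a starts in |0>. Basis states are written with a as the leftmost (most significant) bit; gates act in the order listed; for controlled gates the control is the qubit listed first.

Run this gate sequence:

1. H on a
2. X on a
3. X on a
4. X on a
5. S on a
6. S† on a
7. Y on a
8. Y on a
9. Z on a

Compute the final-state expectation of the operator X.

In the final state, X has expectation -1.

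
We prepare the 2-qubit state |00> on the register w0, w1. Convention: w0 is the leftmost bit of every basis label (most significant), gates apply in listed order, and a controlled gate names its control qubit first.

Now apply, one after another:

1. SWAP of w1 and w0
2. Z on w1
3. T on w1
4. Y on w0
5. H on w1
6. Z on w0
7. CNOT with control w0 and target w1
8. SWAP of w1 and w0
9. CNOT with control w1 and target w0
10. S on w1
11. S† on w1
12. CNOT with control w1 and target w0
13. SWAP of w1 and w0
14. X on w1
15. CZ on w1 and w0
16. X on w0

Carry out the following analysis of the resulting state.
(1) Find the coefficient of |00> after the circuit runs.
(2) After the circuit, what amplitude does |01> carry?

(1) |00> carries amplitude -sqrt(2)*I/2 in the final state. Key observation: gates 8-13 undo each other exactly, leaving only the rest of the circuit to track.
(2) |01> carries amplitude sqrt(2)*I/2 in the final state.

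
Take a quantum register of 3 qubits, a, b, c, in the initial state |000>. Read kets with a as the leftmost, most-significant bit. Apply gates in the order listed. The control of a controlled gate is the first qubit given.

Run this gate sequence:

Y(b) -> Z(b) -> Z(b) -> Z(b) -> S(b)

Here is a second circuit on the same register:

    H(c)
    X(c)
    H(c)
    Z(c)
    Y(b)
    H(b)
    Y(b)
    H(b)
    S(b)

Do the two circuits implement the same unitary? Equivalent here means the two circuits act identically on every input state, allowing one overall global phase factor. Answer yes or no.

No, they are not equivalent — no single phase factor reconciles the two unitaries.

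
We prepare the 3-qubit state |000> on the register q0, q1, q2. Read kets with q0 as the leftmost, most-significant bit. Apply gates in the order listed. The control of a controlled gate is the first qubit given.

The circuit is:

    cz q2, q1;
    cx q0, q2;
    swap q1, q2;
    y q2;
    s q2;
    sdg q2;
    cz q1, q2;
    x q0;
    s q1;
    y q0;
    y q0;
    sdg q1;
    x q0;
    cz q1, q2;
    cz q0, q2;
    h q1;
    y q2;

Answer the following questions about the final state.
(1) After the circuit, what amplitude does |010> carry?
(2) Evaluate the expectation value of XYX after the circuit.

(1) |010> carries amplitude sqrt(2)/2 in the final state.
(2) The expectation value of XYX is 0.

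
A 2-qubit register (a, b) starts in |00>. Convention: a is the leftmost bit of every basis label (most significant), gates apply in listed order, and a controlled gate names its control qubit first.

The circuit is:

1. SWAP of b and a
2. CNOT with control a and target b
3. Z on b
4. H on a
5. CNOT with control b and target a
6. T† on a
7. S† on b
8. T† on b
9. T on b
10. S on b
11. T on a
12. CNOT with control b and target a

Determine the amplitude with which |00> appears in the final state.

|00> carries amplitude sqrt(2)/2 in the final state.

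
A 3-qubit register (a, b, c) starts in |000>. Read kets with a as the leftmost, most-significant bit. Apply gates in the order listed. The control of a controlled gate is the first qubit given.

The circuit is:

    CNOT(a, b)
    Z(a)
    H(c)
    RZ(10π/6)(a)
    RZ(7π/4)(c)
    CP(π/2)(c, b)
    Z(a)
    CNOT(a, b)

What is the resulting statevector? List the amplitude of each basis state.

The resulting statevector has amplitude sqrt(2)*exp(7*I*pi/24)/2 on |000>, sqrt(2)*exp(I*pi/24)/2 on |001>, and 0 on every other basis state.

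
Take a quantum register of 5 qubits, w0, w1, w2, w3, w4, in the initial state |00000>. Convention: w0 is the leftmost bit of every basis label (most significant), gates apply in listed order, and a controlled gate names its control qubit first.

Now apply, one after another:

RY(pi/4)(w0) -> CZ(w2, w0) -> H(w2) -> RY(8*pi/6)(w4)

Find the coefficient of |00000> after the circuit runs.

|00000> carries amplitude -sqrt(2*sqrt(2) + 4)/8 in the final state.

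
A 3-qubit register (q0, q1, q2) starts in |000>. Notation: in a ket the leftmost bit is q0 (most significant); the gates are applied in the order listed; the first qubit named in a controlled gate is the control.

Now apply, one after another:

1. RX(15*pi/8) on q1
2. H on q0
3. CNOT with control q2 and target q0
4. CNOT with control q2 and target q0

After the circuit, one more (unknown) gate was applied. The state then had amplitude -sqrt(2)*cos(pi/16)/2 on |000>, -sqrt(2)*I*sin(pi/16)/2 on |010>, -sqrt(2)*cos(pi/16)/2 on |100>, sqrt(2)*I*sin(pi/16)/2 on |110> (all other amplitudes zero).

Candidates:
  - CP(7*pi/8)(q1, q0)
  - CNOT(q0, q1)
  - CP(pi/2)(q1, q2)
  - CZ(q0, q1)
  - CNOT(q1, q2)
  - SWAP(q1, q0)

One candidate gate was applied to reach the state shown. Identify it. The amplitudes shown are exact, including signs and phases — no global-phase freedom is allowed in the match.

The unique candidate consistent with the amplitudes is CZ(q0, q1). Key observation: the block from step 3 through step 4 cancels to the identity and can be dropped.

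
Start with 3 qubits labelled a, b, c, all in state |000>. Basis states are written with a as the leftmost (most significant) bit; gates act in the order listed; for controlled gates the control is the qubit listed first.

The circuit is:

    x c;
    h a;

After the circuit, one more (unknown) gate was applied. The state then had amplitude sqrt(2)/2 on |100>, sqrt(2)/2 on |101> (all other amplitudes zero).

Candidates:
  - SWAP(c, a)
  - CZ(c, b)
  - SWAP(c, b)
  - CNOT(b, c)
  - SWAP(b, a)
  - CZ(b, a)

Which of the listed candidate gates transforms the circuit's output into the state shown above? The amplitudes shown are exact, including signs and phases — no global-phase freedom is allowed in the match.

The applied gate was SWAP(c, a).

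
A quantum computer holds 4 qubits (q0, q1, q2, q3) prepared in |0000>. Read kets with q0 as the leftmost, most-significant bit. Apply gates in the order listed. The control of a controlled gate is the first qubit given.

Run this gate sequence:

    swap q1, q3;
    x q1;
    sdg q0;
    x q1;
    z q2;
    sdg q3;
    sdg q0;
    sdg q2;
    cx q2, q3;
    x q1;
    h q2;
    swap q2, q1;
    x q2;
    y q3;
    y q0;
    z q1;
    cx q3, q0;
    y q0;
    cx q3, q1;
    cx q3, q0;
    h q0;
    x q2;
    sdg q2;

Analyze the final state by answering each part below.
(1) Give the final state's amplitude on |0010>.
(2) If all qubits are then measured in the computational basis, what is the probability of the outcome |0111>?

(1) The amplitude on |0010> is 0.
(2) Outcome |0111> occurs with probability 1/4.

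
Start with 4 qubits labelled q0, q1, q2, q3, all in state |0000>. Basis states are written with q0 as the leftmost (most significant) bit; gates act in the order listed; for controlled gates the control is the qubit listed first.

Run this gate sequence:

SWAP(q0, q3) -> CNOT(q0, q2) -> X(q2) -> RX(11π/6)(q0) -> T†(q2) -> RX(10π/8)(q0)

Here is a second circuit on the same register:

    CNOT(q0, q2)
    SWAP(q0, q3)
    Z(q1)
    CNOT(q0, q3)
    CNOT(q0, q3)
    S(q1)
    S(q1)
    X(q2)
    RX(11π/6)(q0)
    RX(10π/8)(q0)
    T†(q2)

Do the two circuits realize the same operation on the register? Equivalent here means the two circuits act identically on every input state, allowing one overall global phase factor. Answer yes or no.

No — the two circuits implement different unitaries, even allowing a global phase.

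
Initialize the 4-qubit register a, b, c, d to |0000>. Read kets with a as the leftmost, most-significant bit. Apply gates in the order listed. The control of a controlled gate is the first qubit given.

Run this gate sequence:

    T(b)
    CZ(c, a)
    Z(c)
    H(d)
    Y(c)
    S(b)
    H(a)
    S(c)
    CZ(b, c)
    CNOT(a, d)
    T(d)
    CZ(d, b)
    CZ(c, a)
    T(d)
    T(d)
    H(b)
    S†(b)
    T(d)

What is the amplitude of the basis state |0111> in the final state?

The amplitude on |0111> is -sqrt(2)*I/4.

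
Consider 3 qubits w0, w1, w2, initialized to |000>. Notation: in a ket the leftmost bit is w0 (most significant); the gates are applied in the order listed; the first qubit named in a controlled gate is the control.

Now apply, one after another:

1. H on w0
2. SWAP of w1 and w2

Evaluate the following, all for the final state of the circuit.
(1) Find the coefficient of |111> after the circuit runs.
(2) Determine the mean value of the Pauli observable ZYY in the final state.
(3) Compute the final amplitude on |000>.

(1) The amplitude on |111> is 0.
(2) The expectation value of ZYY is 0.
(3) The final state's coefficient on |000> equals sqrt(2)/2.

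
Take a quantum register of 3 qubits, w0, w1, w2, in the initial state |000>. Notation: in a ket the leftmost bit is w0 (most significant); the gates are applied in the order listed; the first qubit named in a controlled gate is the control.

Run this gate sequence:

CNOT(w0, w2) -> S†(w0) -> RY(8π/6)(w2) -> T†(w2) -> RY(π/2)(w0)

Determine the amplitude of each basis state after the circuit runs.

The final amplitudes are -sqrt(2)/4 on |000>, -sqrt(6)*exp(3*I*pi/4)/4 on |001>, 0 on |010>, 0 on |011>, -sqrt(2)/4 on |100>, -sqrt(6)*exp(3*I*pi/4)/4 on |101>, 0 on |110>, 0 on |111>.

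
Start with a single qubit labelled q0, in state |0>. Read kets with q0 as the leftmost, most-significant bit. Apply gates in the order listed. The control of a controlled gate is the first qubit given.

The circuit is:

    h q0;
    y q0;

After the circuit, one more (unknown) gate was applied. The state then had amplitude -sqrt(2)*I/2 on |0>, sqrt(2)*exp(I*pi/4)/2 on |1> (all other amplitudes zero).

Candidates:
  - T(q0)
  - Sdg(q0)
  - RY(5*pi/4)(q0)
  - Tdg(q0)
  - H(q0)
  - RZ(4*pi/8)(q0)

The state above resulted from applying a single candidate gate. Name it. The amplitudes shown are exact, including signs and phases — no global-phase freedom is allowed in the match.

The unique candidate consistent with the amplitudes is Tdg(q0).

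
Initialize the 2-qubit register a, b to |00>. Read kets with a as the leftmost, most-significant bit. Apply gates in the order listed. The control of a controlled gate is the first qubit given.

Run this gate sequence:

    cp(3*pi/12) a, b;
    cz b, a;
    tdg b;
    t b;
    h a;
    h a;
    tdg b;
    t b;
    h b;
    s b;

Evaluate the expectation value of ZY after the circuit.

In the final state, ZY has expectation 1.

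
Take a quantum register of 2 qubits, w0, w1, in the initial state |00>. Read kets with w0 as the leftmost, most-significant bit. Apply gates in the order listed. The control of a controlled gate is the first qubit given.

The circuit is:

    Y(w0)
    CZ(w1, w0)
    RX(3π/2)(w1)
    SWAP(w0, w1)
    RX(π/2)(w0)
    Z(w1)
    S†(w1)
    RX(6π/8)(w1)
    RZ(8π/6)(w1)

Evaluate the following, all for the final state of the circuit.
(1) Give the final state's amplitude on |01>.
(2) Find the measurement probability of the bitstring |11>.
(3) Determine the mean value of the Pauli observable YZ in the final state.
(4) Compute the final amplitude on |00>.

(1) |01> carries amplitude sqrt(2 - sqrt(2))*exp(2*I*pi/3)/2 in the final state.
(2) A full measurement returns |11> with probability 0.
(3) The expectation value of YZ is 0.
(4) The amplitude on |00> is sqrt(sqrt(2) + 2)*exp(5*I*pi/6)/2.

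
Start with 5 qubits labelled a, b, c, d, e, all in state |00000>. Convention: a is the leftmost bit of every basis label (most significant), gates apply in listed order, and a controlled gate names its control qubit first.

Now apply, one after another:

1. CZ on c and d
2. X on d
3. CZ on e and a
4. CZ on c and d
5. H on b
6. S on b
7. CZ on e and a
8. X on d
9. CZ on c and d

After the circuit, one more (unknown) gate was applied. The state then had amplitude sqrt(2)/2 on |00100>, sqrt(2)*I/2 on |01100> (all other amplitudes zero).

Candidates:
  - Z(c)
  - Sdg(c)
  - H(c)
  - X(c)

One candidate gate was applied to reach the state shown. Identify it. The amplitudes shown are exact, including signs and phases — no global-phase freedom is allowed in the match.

It was X(c) that produced the state shown.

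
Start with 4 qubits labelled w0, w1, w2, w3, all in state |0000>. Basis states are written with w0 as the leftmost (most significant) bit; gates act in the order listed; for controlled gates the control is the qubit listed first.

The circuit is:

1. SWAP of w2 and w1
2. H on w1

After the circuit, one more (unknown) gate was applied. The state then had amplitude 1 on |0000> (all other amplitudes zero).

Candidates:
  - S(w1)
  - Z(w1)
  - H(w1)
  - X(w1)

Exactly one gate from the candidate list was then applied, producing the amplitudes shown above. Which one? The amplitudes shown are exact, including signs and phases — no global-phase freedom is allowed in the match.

It was H(w1) that produced the state shown.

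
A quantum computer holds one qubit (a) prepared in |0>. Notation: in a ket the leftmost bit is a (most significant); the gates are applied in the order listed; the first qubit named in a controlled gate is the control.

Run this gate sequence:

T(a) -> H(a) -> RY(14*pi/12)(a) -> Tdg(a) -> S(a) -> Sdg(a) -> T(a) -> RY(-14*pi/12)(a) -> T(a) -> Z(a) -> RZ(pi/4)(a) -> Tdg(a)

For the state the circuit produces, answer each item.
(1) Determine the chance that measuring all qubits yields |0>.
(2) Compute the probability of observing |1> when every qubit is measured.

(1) The probability of measuring |0> is 1/2.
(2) Outcome |1> occurs with probability 1/2.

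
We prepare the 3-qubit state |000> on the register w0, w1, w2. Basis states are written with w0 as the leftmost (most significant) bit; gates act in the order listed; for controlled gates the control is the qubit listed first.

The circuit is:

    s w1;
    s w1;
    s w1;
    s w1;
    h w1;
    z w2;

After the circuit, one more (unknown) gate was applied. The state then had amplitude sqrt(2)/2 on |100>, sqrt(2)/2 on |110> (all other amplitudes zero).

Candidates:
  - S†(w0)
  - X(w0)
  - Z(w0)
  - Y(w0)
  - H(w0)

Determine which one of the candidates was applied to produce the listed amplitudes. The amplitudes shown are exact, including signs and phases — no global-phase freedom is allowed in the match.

The applied gate was X(w0).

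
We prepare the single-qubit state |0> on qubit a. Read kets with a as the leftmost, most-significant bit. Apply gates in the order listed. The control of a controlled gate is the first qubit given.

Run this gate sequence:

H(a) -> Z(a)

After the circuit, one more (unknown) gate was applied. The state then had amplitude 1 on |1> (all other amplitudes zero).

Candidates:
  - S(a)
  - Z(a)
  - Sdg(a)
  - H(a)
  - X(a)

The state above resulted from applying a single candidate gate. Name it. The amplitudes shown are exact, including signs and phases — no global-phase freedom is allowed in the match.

The unique candidate consistent with the amplitudes is H(a).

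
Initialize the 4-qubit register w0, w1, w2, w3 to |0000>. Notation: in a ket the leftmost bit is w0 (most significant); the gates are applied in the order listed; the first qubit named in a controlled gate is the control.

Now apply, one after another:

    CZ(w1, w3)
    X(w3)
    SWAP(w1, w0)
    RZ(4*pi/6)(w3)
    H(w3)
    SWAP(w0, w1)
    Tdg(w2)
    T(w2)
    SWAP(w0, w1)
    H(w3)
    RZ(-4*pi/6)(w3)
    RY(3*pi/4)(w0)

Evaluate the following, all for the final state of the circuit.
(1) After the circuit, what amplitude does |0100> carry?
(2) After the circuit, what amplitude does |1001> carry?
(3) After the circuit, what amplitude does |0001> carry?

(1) The amplitude on |0100> is 0. Key observation: gates 4-11 undo each other exactly, leaving only the rest of the circuit to track.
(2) The amplitude on |1001> is sqrt(sqrt(2) + 2)/2.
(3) The amplitude on |0001> is sqrt(2 - sqrt(2))/2.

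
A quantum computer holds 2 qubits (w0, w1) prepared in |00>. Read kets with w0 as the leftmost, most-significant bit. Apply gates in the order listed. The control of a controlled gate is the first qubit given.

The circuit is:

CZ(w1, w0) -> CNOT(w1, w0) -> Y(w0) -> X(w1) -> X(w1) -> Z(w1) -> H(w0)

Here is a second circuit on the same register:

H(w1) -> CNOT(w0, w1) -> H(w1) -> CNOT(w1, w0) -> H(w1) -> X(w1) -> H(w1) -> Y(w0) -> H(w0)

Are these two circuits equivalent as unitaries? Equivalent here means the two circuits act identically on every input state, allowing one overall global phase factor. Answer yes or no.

Yes — the two circuits implement the same unitary up to a global phase.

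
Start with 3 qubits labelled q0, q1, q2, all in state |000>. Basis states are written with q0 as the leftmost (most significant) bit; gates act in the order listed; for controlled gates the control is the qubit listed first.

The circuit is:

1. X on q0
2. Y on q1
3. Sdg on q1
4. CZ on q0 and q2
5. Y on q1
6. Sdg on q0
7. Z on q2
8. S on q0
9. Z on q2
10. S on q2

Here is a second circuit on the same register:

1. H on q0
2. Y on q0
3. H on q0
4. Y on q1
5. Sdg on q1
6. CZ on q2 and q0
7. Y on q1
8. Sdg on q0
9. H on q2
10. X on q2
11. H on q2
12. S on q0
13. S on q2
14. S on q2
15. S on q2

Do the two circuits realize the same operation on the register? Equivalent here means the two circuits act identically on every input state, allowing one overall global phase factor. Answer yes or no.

No, they are not equivalent — no single phase factor reconciles the two unitaries.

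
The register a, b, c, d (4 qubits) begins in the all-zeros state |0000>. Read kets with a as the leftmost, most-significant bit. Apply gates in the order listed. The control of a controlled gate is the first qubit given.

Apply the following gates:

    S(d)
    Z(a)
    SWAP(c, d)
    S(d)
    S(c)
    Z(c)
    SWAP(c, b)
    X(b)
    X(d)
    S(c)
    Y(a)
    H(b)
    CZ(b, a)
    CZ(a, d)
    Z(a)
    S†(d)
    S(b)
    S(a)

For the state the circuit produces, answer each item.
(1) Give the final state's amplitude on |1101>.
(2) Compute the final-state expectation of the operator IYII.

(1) The amplitude on |1101> is -sqrt(2)/2.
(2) The expectation value of IYII is 1.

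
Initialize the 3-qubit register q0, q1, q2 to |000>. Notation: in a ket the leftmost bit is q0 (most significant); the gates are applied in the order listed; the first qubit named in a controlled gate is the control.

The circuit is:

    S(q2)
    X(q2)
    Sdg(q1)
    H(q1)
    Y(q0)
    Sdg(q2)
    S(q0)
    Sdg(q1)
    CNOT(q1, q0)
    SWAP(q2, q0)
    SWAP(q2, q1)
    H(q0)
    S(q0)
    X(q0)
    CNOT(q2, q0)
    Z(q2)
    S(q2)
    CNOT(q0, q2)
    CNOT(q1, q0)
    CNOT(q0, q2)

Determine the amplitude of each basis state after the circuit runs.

The final amplitudes are 0 on |000>, -I/2 on |001>, 0 on |010>, I/2 on |011>, 0 on |100>, -1/2 on |101>, 0 on |110>, 1/2 on |111>.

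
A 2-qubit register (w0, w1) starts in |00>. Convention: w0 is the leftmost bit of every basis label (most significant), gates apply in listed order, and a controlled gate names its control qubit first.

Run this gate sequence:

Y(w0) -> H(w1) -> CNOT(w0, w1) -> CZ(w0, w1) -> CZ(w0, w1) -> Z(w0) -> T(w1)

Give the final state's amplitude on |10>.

The amplitude on |10> is -sqrt(2)*I/2.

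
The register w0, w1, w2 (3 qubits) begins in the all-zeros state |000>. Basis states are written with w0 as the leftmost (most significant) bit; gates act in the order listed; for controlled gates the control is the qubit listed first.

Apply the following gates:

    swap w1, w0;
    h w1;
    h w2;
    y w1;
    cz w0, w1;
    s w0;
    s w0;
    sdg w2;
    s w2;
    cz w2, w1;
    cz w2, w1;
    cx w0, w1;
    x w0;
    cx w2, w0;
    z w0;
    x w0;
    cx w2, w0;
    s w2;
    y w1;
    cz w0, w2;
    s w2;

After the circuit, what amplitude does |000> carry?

The amplitude on |000> is -1/2. Key observation: gates 10-11 undo each other exactly, leaving only the rest of the circuit to track.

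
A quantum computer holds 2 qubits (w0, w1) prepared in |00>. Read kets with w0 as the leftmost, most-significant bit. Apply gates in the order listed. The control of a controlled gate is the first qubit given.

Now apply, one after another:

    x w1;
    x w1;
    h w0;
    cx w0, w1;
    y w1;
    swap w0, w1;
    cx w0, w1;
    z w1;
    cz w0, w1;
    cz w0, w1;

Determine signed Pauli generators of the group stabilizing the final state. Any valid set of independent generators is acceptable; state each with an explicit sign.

The final state is stabilized by the group generated by -XI, -IZ; other independent generating sets are equally valid.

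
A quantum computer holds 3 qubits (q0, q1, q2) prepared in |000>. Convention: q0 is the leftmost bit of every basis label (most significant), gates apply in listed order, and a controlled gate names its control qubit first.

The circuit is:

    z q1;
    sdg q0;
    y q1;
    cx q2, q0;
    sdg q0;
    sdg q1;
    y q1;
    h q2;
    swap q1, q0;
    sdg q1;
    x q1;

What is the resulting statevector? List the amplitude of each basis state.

The final amplitudes are -sqrt(2)*I/2 on |010>, -sqrt(2)*I/2 on |011>, and 0 on every other basis state.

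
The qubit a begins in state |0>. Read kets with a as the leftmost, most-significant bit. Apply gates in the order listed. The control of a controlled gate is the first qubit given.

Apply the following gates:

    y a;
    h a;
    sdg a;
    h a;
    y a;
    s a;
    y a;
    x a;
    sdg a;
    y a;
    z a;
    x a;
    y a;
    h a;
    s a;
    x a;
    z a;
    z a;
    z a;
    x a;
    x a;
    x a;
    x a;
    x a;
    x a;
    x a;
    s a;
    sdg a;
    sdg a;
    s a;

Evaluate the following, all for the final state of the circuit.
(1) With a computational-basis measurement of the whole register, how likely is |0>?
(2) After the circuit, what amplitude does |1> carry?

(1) The probability of measuring |0> is 1/2. Key observation: the block from step 21 through step 26 cancels to the identity and can be dropped.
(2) The final state's coefficient on |1> equals sqrt(2)/2.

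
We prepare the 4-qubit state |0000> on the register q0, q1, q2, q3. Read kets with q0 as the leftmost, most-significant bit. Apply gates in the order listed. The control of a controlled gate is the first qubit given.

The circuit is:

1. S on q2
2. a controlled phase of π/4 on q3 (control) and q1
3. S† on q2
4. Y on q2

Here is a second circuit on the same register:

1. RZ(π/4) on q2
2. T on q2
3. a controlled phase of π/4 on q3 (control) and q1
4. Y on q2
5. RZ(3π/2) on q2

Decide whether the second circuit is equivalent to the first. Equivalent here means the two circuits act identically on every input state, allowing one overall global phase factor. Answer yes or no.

No: there is an input state on which the two circuits produce genuinely different outputs (not merely differing by a phase).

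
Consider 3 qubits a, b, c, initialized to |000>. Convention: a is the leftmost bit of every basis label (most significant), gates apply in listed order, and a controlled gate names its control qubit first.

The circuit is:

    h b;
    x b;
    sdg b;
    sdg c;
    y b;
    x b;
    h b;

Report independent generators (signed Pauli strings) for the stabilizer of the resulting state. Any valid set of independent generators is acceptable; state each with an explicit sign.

The final state is stabilized by the group generated by -IYI, +ZII, +IIZ; other independent generating sets are equally valid.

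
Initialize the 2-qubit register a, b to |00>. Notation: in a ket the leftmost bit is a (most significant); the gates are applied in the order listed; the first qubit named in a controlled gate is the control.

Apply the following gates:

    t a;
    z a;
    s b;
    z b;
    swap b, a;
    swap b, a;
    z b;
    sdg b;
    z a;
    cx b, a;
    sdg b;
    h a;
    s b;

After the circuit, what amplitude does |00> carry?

|00> carries amplitude sqrt(2)/2 in the final state. Key observation: steps 2-9 multiply out to the identity, so the circuit reduces to the remaining gates.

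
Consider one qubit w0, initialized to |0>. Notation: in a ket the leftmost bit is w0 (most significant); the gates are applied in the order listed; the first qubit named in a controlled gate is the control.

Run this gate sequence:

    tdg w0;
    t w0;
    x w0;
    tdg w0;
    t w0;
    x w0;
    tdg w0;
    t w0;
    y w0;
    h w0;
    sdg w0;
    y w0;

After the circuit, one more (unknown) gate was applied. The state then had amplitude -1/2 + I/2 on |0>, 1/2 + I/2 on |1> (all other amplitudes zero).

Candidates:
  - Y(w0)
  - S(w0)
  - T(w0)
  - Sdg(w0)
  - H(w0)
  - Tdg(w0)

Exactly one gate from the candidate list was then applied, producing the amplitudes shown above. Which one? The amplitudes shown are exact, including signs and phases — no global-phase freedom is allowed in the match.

The unique candidate consistent with the amplitudes is H(w0). Key observation: the block from step 1 through step 8 cancels to the identity and can be dropped.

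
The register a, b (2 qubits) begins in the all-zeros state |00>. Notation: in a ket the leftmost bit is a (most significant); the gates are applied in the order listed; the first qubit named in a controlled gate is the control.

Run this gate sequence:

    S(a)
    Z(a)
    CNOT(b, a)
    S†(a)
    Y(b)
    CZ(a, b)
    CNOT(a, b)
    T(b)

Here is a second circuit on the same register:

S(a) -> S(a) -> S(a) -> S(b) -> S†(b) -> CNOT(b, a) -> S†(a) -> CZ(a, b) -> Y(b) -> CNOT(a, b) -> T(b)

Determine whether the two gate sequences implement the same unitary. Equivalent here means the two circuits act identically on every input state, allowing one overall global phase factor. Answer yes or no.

No, they are not equivalent — no single phase factor reconciles the two unitaries.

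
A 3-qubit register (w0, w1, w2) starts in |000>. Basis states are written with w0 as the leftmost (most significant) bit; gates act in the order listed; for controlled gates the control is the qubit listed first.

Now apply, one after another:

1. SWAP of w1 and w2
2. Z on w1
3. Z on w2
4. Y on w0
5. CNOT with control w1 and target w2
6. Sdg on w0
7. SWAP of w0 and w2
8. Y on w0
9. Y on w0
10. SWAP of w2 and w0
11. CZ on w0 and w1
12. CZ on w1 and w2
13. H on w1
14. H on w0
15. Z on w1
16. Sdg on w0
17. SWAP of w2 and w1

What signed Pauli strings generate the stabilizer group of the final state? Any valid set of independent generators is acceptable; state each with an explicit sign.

The stabilizer group can be generated by +YII, -IIX, +IZI, among other valid generating sets.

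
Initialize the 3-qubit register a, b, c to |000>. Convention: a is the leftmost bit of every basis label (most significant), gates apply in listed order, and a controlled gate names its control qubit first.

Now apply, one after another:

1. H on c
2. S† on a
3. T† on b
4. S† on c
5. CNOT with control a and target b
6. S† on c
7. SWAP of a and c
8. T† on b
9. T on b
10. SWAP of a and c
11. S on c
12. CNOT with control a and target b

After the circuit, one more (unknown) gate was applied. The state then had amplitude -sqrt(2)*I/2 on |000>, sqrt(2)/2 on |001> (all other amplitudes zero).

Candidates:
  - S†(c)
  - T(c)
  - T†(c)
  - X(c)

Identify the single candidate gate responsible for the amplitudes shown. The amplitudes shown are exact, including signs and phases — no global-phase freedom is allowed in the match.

It was X(c) that produced the state shown. Key observation: gates 5-12 undo each other exactly, leaving only the rest of the circuit to track.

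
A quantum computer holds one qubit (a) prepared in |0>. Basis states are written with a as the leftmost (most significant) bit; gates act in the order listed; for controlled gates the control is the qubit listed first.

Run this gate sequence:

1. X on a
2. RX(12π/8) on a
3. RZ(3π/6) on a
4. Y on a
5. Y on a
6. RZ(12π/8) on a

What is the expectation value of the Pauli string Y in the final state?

In the final state, Y has expectation -1.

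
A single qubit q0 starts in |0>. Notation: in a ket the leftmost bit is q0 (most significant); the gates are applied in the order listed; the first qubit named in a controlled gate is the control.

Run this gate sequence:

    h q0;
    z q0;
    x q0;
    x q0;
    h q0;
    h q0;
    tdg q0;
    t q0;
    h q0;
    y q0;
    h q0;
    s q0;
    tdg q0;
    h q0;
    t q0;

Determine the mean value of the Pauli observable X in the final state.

The expectation value of X is 1/2.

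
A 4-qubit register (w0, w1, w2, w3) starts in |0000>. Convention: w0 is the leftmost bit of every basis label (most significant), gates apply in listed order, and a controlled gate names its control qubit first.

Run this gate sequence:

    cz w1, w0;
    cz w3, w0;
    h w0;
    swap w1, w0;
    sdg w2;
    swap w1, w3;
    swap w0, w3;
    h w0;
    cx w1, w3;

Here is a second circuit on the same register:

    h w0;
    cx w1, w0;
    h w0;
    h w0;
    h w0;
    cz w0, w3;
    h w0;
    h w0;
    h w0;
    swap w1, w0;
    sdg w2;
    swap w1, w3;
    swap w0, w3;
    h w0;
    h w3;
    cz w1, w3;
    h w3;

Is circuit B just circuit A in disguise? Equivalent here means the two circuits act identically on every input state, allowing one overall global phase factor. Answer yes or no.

Yes — the two circuits implement the same unitary up to a global phase.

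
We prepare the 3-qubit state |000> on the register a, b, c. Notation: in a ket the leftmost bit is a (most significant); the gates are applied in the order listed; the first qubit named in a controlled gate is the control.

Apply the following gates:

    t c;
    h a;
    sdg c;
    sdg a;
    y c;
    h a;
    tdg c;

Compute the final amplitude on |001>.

The amplitude on |001> is sqrt(2)/2.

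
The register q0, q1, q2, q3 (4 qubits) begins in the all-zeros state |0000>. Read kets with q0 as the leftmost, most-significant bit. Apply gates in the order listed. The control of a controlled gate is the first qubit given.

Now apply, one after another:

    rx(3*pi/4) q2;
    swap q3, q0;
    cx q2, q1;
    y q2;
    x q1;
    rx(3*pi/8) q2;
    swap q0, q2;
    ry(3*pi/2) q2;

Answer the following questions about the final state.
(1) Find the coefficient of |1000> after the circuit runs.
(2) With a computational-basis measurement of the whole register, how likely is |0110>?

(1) The amplitude on |1000> is -I*sqrt(2*sqrt(2) + 4)*sin(3*pi/16)/4.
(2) The probability of measuring |0110> is (2 - sqrt(2))*(2 - sqrt(2 - sqrt(2)))/32.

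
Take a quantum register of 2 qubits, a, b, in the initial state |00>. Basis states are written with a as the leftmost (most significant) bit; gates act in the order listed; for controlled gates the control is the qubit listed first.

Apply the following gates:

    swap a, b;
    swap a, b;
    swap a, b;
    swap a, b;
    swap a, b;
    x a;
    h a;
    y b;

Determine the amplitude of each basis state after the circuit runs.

The final amplitudes are 0 on |00>, sqrt(2)*I/2 on |01>, 0 on |10>, -sqrt(2)*I/2 on |11>. Key observation: steps 2-5 multiply out to the identity, so the circuit reduces to the remaining gates.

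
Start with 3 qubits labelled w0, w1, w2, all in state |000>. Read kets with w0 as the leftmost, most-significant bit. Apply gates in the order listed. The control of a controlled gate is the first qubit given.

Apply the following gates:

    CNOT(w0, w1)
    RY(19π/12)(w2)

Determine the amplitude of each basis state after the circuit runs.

After the circuit, the state carries amplitude -sqrt(sqrt(2) + 2)/4 - sqrt(6 - 3*sqrt(2))/4 on |000>, -sqrt(2 - sqrt(2))/4 + sqrt(3*sqrt(2) + 6)/4 on |001>, and 0 on every other basis state.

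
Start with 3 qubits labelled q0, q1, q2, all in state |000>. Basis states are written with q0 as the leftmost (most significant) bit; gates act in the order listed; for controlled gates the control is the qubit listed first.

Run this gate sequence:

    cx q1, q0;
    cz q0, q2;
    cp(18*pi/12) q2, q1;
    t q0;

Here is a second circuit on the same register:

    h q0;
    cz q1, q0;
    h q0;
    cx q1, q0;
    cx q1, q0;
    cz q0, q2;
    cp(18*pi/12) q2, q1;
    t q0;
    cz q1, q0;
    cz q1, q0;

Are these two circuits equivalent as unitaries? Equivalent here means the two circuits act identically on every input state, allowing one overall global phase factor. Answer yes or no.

Yes, they are equivalent — the unitaries differ by at most a global phase.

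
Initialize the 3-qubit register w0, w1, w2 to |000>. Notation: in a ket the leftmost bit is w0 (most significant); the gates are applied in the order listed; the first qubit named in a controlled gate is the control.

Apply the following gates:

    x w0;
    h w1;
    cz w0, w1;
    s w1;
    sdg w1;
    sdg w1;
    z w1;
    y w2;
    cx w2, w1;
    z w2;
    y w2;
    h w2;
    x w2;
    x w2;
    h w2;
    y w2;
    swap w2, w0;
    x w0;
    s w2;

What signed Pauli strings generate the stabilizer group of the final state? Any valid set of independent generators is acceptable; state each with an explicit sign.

One valid set of independent stabilizer generators is +IYI, +ZII, -IIZ (any independent generating set of the same group is equally correct). Key observation: steps 11-16 multiply out to the identity, so the circuit reduces to the remaining gates.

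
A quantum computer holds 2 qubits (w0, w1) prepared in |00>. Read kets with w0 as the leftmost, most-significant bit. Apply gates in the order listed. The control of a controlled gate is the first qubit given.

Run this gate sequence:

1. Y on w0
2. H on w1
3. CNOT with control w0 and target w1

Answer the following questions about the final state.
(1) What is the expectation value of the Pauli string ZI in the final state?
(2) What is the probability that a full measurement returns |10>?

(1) In the final state, ZI has expectation -1.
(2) The probability of measuring |10> is 1/2.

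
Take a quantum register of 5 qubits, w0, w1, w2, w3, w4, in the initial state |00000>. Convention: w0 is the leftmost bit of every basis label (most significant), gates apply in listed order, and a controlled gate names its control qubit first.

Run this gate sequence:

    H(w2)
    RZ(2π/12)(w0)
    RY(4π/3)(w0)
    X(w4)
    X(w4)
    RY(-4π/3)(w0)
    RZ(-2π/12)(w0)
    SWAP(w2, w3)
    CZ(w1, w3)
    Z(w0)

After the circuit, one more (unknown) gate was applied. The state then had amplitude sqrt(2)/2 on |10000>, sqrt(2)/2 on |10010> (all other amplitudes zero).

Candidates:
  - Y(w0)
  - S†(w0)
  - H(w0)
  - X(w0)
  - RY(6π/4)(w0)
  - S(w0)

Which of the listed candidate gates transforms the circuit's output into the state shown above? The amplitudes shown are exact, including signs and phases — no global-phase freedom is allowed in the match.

It was X(w0) that produced the state shown. Key observation: gates 2-7 undo each other exactly, leaving only the rest of the circuit to track.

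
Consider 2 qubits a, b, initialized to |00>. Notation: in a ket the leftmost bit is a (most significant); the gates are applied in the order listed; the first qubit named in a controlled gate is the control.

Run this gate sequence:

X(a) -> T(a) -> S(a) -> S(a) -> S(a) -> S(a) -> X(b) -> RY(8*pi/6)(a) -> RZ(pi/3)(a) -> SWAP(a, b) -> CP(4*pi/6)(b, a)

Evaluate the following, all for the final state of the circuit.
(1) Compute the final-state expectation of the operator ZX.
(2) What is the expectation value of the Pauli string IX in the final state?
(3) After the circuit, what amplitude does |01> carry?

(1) In the final state, ZX has expectation sqrt(3)/2. Key observation: gates 3-6 undo each other exactly, leaving only the rest of the circuit to track.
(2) The expectation value of IX is -sqrt(3)/2.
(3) The amplitude on |01> is 0.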